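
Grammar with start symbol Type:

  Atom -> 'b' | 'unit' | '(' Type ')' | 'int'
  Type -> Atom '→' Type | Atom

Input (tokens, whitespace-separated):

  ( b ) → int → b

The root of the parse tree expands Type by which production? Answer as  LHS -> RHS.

Type -> Atom '→' Type

[Type [Atom ( [Type [Atom b]] )] → [Type [Atom int] → [Type [Atom b]]]]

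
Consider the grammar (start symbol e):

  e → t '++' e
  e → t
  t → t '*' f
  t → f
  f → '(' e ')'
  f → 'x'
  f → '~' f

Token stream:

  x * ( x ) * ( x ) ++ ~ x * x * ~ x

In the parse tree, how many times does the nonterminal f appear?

10

[e [t [t [t [f x]] * [f ( [e [t [f x]]] )]] * [f ( [e [t [f x]]] )]] ++ [e [t [t [t [f ~ [f x]]] * [f x]] * [f ~ [f x]]]]]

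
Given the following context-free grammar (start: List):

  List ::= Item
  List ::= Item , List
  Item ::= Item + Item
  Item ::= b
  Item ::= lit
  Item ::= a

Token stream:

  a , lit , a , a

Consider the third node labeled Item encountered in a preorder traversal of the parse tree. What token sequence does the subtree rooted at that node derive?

a

[List [Item a] , [List [Item lit] , [List [Item a] , [List [Item a]]]]]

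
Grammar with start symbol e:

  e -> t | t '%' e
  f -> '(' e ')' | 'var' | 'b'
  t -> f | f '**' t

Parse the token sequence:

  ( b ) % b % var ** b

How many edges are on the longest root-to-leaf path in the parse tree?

[e [t [f ( [e [t [f b]]] )]] % [e [t [f b]] % [e [t [f var] ** [t [f b]]]]]]

6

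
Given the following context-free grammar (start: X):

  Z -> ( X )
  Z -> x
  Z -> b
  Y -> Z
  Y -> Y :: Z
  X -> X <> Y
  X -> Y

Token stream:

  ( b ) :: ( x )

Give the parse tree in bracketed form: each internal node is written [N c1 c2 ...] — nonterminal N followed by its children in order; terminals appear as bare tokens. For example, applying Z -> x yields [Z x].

X
Y
Y :: Z
Z :: Z
( X ) :: Z
( Y ) :: Z
( Z ) :: Z
( b ) :: Z
( b ) :: ( X )
( b ) :: ( Y )
( b ) :: ( Z )
( b ) :: ( x )

[X [Y [Y [Z ( [X [Y [Z b]]] )]] :: [Z ( [X [Y [Z x]]] )]]]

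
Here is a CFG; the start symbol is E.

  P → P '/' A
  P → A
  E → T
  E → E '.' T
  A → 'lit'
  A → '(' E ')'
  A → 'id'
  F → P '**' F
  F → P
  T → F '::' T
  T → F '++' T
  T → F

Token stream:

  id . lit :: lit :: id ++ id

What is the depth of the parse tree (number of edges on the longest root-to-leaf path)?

8

[E [E [T [F [P [A id]]]]] . [T [F [P [A lit]]] :: [T [F [P [A lit]]] :: [T [F [P [A id]]] ++ [T [F [P [A id]]]]]]]]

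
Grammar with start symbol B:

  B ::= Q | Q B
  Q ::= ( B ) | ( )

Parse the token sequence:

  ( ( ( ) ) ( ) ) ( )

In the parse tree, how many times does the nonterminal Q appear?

[B [Q ( [B [Q ( [B [Q ( )]] )] [B [Q ( )]]] )] [B [Q ( )]]]

5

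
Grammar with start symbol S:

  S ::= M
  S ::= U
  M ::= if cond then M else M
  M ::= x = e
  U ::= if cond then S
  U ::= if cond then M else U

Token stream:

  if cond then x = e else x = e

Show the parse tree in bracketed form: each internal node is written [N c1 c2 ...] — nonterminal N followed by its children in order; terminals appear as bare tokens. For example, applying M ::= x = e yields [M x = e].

[S [M if cond then [M x = e] else [M x = e]]]

S
M
if cond then M else M
if cond then x = e else M
if cond then x = e else x = e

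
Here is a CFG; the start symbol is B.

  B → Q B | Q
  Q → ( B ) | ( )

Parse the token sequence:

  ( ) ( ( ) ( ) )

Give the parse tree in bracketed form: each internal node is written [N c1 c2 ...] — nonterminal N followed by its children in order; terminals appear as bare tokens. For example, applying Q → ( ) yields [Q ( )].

B
Q B
( ) B
( ) Q
( ) ( B )
( ) ( Q B )
( ) ( ( ) B )
( ) ( ( ) Q )
( ) ( ( ) ( ) )

[B [Q ( )] [B [Q ( [B [Q ( )] [B [Q ( )]]] )]]]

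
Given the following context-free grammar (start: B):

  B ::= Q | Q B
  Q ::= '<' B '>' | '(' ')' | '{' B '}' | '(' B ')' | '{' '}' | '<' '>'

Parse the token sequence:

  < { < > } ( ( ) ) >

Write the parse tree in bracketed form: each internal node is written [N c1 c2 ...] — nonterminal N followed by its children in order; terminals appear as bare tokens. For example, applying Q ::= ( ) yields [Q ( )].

B
Q
< B >
< Q B >
< { B } B >
< { Q } B >
< { < > } B >
< { < > } Q >
< { < > } ( B ) >
< { < > } ( Q ) >
< { < > } ( ( ) ) >

[B [Q < [B [Q { [B [Q < >]] }] [B [Q ( [B [Q ( )]] )]]] >]]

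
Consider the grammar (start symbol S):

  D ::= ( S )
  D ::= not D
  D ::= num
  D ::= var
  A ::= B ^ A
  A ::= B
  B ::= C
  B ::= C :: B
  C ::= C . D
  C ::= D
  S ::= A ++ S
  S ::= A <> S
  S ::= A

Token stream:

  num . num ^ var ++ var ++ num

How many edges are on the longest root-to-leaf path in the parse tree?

[S [A [B [C [C [D num]] . [D num]]] ^ [A [B [C [D var]]]]] ++ [S [A [B [C [D var]]]] ++ [S [A [B [C [D num]]]]]]]

7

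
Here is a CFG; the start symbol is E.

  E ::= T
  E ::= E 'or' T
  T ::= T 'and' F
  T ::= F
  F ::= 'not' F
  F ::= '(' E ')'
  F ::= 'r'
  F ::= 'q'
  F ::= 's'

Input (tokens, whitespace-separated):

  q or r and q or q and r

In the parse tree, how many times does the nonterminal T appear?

[E [E [E [T [F q]]] or [T [T [F r]] and [F q]]] or [T [T [F q]] and [F r]]]

5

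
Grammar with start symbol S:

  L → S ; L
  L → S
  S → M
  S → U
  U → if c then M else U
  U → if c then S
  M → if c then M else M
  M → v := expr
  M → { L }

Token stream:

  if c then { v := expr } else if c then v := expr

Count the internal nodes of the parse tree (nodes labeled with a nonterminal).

9

[S [U if c then [M { [L [S [M v := expr]]] }] else [U if c then [S [M v := expr]]]]]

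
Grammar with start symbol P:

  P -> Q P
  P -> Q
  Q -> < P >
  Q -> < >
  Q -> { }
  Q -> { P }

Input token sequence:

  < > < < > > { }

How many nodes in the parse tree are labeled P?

4

[P [Q < >] [P [Q < [P [Q < >]] >] [P [Q { }]]]]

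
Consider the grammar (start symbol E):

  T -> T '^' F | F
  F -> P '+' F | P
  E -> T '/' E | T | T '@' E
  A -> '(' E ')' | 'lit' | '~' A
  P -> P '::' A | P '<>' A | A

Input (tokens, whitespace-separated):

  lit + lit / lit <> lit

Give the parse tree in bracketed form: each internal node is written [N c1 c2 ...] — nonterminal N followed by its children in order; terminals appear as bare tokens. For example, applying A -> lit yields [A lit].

E
T / E
F / E
P + F / E
A + F / E
lit + F / E
lit + P / E
lit + A / E
lit + lit / E
lit + lit / T
lit + lit / F
lit + lit / P
lit + lit / P <> A
lit + lit / A <> A
lit + lit / lit <> A
lit + lit / lit <> lit

[E [T [F [P [A lit]] + [F [P [A lit]]]]] / [E [T [F [P [P [A lit]] <> [A lit]]]]]]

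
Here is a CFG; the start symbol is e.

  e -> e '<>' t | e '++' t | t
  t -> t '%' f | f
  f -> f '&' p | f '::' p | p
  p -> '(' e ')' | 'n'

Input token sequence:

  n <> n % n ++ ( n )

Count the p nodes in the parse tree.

[e [e [e [t [f [p n]]]] <> [t [t [f [p n]]] % [f [p n]]]] ++ [t [f [p ( [e [t [f [p n]]]] )]]]]

5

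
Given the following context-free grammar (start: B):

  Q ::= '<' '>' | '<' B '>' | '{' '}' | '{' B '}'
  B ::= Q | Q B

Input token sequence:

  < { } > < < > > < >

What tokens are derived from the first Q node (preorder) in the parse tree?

< { } >

[B [Q < [B [Q { }]] >] [B [Q < [B [Q < >]] >] [B [Q < >]]]]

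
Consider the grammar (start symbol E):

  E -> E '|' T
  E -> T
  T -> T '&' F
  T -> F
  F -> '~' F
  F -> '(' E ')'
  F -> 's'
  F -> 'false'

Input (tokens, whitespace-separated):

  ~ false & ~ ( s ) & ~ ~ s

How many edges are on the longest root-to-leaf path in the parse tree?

8

[E [T [T [T [F ~ [F false]]] & [F ~ [F ( [E [T [F s]]] )]]] & [F ~ [F ~ [F s]]]]]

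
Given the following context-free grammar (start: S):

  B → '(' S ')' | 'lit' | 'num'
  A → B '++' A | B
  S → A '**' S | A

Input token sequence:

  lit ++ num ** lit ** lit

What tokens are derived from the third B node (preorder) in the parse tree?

[S [A [B lit] ++ [A [B num]]] ** [S [A [B lit]] ** [S [A [B lit]]]]]

lit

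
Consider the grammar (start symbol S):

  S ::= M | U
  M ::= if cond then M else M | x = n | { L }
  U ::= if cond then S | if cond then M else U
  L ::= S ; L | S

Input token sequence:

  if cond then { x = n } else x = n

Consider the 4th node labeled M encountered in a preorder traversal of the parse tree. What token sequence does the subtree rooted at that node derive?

x = n

[S [M if cond then [M { [L [S [M x = n]]] }] else [M x = n]]]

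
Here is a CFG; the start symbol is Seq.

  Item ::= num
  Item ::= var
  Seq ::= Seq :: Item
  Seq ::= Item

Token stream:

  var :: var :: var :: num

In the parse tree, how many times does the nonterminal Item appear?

[Seq [Seq [Seq [Seq [Item var]] :: [Item var]] :: [Item var]] :: [Item num]]

4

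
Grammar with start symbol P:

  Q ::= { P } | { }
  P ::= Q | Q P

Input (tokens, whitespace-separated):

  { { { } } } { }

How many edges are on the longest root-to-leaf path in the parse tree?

[P [Q { [P [Q { [P [Q { }]] }]] }] [P [Q { }]]]

6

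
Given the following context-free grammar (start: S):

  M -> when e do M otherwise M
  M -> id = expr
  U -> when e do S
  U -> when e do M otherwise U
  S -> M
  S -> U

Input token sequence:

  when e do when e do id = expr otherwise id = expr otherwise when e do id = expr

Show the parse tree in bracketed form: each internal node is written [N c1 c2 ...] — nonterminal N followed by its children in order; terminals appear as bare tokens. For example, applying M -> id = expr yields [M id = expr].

S
U
when e do M otherwise U
when e do when e do M otherwise M otherwise U
when e do when e do id = expr otherwise M otherwise U
when e do when e do id = expr otherwise id = expr otherwise U
when e do when e do id = expr otherwise id = expr otherwise when e do S
when e do when e do id = expr otherwise id = expr otherwise when e do M
when e do when e do id = expr otherwise id = expr otherwise when e do id = expr

[S [U when e do [M when e do [M id = expr] otherwise [M id = expr]] otherwise [U when e do [S [M id = expr]]]]]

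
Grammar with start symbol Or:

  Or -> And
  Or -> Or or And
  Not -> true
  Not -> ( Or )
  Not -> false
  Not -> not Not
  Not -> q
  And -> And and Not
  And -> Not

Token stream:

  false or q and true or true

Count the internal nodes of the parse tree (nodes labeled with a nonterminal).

[Or [Or [Or [And [Not false]]] or [And [And [Not q]] and [Not true]]] or [And [Not true]]]

11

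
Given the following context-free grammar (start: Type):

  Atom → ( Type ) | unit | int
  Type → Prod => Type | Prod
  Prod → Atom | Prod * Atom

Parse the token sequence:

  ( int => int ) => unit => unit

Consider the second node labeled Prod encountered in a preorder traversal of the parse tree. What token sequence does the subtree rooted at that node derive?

[Type [Prod [Atom ( [Type [Prod [Atom int]] => [Type [Prod [Atom int]]]] )]] => [Type [Prod [Atom unit]] => [Type [Prod [Atom unit]]]]]

int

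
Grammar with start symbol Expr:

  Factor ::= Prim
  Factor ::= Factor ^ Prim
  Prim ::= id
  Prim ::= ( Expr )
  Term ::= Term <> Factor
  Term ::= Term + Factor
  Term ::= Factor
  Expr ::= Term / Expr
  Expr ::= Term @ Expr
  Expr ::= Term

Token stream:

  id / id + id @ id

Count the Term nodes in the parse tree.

4

[Expr [Term [Factor [Prim id]]] / [Expr [Term [Term [Factor [Prim id]]] + [Factor [Prim id]]] @ [Expr [Term [Factor [Prim id]]]]]]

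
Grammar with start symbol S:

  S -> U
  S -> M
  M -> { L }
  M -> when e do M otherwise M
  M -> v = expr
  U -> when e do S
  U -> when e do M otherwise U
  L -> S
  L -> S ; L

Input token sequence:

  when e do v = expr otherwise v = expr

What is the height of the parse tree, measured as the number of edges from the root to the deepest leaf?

[S [M when e do [M v = expr] otherwise [M v = expr]]]

3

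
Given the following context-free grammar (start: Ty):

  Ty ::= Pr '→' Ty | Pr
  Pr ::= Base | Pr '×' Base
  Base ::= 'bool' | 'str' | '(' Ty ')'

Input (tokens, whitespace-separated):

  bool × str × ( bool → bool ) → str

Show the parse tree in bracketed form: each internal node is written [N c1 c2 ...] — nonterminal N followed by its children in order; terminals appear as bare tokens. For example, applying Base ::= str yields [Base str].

[Ty [Pr [Pr [Pr [Base bool]] × [Base str]] × [Base ( [Ty [Pr [Base bool]] → [Ty [Pr [Base bool]]]] )]] → [Ty [Pr [Base str]]]]

Ty
Pr → Ty
Pr × Base → Ty
Pr × Base × Base → Ty
Base × Base × Base → Ty
bool × Base × Base → Ty
bool × str × Base → Ty
bool × str × ( Ty ) → Ty
bool × str × ( Pr → Ty ) → Ty
bool × str × ( Base → Ty ) → Ty
bool × str × ( bool → Ty ) → Ty
bool × str × ( bool → Pr ) → Ty
bool × str × ( bool → Base ) → Ty
bool × str × ( bool → bool ) → Ty
bool × str × ( bool → bool ) → Pr
bool × str × ( bool → bool ) → Base
bool × str × ( bool → bool ) → str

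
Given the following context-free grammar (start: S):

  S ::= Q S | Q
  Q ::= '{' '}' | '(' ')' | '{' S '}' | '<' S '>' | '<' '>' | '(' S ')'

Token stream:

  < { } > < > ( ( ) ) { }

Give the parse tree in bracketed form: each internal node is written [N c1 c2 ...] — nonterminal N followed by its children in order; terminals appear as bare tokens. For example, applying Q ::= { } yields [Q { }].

S
Q S
< S > S
< Q > S
< { } > S
< { } > Q S
< { } > < > S
< { } > < > Q S
< { } > < > ( S ) S
< { } > < > ( Q ) S
< { } > < > ( ( ) ) S
< { } > < > ( ( ) ) Q
< { } > < > ( ( ) ) { }

[S [Q < [S [Q { }]] >] [S [Q < >] [S [Q ( [S [Q ( )]] )] [S [Q { }]]]]]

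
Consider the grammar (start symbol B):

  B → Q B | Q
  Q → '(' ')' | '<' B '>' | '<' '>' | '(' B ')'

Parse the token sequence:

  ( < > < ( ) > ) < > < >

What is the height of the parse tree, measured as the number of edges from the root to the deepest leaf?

[B [Q ( [B [Q < >] [B [Q < [B [Q ( )]] >]]] )] [B [Q < >] [B [Q < >]]]]

7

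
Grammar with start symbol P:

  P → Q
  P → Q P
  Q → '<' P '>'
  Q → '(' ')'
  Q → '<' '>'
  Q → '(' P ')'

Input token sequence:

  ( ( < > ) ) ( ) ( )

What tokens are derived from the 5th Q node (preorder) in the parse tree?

( )

[P [Q ( [P [Q ( [P [Q < >]] )]] )] [P [Q ( )] [P [Q ( )]]]]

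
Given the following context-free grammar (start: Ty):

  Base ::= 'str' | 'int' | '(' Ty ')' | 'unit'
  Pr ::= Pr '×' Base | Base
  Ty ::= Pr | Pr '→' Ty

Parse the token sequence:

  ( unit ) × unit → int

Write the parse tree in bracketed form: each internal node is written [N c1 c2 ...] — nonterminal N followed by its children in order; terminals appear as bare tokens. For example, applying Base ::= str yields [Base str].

[Ty [Pr [Pr [Base ( [Ty [Pr [Base unit]]] )]] × [Base unit]] → [Ty [Pr [Base int]]]]

Ty
Pr → Ty
Pr × Base → Ty
Base × Base → Ty
( Ty ) × Base → Ty
( Pr ) × Base → Ty
( Base ) × Base → Ty
( unit ) × Base → Ty
( unit ) × unit → Ty
( unit ) × unit → Pr
( unit ) × unit → Base
( unit ) × unit → int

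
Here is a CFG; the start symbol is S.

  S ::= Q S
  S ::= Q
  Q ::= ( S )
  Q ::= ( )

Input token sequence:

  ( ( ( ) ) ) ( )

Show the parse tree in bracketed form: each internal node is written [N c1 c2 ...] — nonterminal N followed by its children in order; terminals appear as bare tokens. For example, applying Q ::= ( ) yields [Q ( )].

[S [Q ( [S [Q ( [S [Q ( )]] )]] )] [S [Q ( )]]]

S
Q S
( S ) S
( Q ) S
( ( S ) ) S
( ( Q ) ) S
( ( ( ) ) ) S
( ( ( ) ) ) Q
( ( ( ) ) ) ( )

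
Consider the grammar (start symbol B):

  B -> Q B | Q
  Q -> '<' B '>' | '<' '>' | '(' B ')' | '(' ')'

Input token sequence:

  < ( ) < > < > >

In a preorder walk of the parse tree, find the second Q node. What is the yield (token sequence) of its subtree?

[B [Q < [B [Q ( )] [B [Q < >] [B [Q < >]]]] >]]

( )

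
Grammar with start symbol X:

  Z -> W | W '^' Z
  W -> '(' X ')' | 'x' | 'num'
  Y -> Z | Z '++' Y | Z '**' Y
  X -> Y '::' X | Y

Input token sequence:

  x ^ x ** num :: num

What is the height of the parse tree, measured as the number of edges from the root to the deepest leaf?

[X [Y [Z [W x] ^ [Z [W x]]] ** [Y [Z [W num]]]] :: [X [Y [Z [W num]]]]]

5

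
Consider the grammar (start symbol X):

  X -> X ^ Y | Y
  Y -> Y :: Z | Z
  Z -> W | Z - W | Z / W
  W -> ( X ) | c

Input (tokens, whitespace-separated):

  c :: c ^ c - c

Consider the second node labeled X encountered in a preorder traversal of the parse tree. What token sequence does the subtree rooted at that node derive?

c :: c

[X [X [Y [Y [Z [W c]]] :: [Z [W c]]]] ^ [Y [Z [Z [W c]] - [W c]]]]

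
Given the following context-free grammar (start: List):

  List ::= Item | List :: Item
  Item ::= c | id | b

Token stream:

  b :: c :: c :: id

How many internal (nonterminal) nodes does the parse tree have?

[List [List [List [List [Item b]] :: [Item c]] :: [Item c]] :: [Item id]]

8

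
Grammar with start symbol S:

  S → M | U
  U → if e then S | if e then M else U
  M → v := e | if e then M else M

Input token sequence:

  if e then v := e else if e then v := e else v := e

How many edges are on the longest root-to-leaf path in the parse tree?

[S [M if e then [M v := e] else [M if e then [M v := e] else [M v := e]]]]

4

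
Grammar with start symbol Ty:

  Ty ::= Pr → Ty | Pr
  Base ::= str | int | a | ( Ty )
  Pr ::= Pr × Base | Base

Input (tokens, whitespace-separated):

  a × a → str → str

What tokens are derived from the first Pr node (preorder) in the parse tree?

a × a

[Ty [Pr [Pr [Base a]] × [Base a]] → [Ty [Pr [Base str]] → [Ty [Pr [Base str]]]]]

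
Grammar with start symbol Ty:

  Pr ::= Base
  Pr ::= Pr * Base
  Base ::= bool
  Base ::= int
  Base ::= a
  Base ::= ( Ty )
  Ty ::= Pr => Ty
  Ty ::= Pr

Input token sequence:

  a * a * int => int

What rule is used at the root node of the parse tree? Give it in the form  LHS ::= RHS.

[Ty [Pr [Pr [Pr [Base a]] * [Base a]] * [Base int]] => [Ty [Pr [Base int]]]]

Ty ::= Pr => Ty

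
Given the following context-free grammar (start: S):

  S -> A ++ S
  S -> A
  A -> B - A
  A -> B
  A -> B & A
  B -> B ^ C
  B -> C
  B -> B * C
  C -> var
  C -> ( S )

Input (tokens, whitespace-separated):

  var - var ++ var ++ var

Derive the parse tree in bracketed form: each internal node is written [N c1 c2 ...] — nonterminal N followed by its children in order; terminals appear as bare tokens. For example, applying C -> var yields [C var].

[S [A [B [C var]] - [A [B [C var]]]] ++ [S [A [B [C var]]] ++ [S [A [B [C var]]]]]]

S
A ++ S
B - A ++ S
C - A ++ S
var - A ++ S
var - B ++ S
var - C ++ S
var - var ++ S
var - var ++ A ++ S
var - var ++ B ++ S
var - var ++ C ++ S
var - var ++ var ++ S
var - var ++ var ++ A
var - var ++ var ++ B
var - var ++ var ++ C
var - var ++ var ++ var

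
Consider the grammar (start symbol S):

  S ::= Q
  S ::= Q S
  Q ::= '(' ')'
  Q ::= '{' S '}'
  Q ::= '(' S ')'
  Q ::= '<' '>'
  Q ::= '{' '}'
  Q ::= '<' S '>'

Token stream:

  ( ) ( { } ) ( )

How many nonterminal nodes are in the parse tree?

8

[S [Q ( )] [S [Q ( [S [Q { }]] )] [S [Q ( )]]]]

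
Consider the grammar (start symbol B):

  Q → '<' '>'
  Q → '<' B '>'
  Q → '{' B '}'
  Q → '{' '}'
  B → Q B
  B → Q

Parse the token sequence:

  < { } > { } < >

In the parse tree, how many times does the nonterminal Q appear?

4

[B [Q < [B [Q { }]] >] [B [Q { }] [B [Q < >]]]]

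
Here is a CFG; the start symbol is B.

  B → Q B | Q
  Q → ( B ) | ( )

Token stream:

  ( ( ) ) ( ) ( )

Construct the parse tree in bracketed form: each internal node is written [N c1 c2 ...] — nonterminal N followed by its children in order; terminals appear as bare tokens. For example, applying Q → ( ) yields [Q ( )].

[B [Q ( [B [Q ( )]] )] [B [Q ( )] [B [Q ( )]]]]

B
Q B
( B ) B
( Q ) B
( ( ) ) B
( ( ) ) Q B
( ( ) ) ( ) B
( ( ) ) ( ) Q
( ( ) ) ( ) ( )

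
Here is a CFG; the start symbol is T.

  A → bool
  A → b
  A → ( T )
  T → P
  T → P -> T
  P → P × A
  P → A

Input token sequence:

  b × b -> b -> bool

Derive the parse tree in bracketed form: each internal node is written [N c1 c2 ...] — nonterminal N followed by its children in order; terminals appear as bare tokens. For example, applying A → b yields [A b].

[T [P [P [A b]] × [A b]] -> [T [P [A b]] -> [T [P [A bool]]]]]

T
P -> T
P × A -> T
A × A -> T
b × A -> T
b × b -> T
b × b -> P -> T
b × b -> A -> T
b × b -> b -> T
b × b -> b -> P
b × b -> b -> A
b × b -> b -> bool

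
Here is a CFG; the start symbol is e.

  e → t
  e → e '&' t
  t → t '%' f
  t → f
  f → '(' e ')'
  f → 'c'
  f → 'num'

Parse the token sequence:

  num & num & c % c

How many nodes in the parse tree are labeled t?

4

[e [e [e [t [f num]]] & [t [f num]]] & [t [t [f c]] % [f c]]]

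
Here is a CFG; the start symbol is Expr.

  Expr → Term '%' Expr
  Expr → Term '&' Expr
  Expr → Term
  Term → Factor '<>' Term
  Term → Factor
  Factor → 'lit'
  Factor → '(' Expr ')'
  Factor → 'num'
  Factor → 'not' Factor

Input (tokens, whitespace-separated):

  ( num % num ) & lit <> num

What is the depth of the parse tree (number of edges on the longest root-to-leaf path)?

[Expr [Term [Factor ( [Expr [Term [Factor num]] % [Expr [Term [Factor num]]]] )]] & [Expr [Term [Factor lit] <> [Term [Factor num]]]]]

7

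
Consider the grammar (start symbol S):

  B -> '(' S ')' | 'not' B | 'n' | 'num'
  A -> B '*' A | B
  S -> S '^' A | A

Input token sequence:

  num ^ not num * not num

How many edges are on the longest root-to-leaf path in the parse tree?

5

[S [S [A [B num]]] ^ [A [B not [B num]] * [A [B not [B num]]]]]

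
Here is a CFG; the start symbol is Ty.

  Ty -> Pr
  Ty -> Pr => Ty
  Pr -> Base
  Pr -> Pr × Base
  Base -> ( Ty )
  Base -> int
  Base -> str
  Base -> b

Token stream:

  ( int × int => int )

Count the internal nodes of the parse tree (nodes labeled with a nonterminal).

[Ty [Pr [Base ( [Ty [Pr [Pr [Base int]] × [Base int]] => [Ty [Pr [Base int]]]] )]]]

11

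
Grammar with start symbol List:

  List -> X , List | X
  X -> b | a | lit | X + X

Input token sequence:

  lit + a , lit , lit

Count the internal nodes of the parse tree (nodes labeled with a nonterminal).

8

[List [X [X lit] + [X a]] , [List [X lit] , [List [X lit]]]]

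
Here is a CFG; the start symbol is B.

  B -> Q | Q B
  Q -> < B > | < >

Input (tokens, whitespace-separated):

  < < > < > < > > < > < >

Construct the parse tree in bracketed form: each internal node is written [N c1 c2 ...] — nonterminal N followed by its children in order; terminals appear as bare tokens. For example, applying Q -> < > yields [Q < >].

[B [Q < [B [Q < >] [B [Q < >] [B [Q < >]]]] >] [B [Q < >] [B [Q < >]]]]

B
Q B
< B > B
< Q B > B
< < > B > B
< < > Q B > B
< < > < > B > B
< < > < > Q > B
< < > < > < > > B
< < > < > < > > Q B
< < > < > < > > < > B
< < > < > < > > < > Q
< < > < > < > > < > < >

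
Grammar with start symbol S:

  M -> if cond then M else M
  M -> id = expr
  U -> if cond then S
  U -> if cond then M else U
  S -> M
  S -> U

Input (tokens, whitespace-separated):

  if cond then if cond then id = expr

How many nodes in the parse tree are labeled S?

3

[S [U if cond then [S [U if cond then [S [M id = expr]]]]]]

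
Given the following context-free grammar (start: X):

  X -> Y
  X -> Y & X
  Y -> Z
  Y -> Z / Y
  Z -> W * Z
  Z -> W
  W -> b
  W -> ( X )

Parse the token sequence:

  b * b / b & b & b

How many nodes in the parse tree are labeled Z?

5

[X [Y [Z [W b] * [Z [W b]]] / [Y [Z [W b]]]] & [X [Y [Z [W b]]] & [X [Y [Z [W b]]]]]]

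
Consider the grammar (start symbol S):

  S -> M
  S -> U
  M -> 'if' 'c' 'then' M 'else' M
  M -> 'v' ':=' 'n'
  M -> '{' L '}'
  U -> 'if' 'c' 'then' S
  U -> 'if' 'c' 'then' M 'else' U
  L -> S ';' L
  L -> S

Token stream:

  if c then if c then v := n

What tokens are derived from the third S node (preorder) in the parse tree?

v := n

[S [U if c then [S [U if c then [S [M v := n]]]]]]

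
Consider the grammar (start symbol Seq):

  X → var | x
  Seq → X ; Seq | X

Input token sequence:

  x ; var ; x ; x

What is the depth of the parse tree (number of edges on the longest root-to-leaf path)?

5

[Seq [X x] ; [Seq [X var] ; [Seq [X x] ; [Seq [X x]]]]]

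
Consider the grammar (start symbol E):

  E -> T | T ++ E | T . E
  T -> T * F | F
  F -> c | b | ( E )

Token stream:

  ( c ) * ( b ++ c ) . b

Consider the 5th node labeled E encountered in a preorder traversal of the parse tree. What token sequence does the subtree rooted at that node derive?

b

[E [T [T [F ( [E [T [F c]]] )]] * [F ( [E [T [F b]] ++ [E [T [F c]]]] )]] . [E [T [F b]]]]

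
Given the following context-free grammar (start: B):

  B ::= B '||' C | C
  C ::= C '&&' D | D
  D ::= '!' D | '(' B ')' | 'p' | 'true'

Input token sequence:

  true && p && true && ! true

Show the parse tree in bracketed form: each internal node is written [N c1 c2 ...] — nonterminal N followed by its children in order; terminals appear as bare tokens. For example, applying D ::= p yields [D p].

B
C
C && D
C && D && D
C && D && D && D
D && D && D && D
true && D && D && D
true && p && D && D
true && p && true && D
true && p && true && ! D
true && p && true && ! true

[B [C [C [C [C [D true]] && [D p]] && [D true]] && [D ! [D true]]]]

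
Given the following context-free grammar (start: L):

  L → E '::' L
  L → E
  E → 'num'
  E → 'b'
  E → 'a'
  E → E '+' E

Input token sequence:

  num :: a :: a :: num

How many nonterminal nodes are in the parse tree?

8

[L [E num] :: [L [E a] :: [L [E a] :: [L [E num]]]]]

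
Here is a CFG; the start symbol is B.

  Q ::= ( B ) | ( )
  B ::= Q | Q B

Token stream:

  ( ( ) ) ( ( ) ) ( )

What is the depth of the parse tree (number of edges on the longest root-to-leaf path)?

5

[B [Q ( [B [Q ( )]] )] [B [Q ( [B [Q ( )]] )] [B [Q ( )]]]]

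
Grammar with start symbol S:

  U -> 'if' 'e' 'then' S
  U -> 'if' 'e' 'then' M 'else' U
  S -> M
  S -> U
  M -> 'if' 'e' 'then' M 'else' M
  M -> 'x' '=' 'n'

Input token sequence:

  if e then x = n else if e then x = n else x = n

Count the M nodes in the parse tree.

[S [M if e then [M x = n] else [M if e then [M x = n] else [M x = n]]]]

5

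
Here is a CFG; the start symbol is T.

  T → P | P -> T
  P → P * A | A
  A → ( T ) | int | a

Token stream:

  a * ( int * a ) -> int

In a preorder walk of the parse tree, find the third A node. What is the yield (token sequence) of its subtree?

[T [P [P [A a]] * [A ( [T [P [P [A int]] * [A a]]] )]] -> [T [P [A int]]]]

int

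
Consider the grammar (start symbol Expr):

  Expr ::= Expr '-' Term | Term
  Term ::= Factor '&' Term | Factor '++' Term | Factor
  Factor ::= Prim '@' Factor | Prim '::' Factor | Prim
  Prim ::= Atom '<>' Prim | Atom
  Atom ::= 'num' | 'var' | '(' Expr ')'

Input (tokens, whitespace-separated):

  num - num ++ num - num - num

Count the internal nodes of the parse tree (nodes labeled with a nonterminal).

[Expr [Expr [Expr [Expr [Term [Factor [Prim [Atom num]]]]] - [Term [Factor [Prim [Atom num]]] ++ [Term [Factor [Prim [Atom num]]]]]] - [Term [Factor [Prim [Atom num]]]]] - [Term [Factor [Prim [Atom num]]]]]

24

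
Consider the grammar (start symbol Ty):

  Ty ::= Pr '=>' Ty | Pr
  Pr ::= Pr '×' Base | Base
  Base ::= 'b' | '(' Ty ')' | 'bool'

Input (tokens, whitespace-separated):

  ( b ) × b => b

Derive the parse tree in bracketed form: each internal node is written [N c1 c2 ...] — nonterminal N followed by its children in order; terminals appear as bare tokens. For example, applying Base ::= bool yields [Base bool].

Ty
Pr => Ty
Pr × Base => Ty
Base × Base => Ty
( Ty ) × Base => Ty
( Pr ) × Base => Ty
( Base ) × Base => Ty
( b ) × Base => Ty
( b ) × b => Ty
( b ) × b => Pr
( b ) × b => Base
( b ) × b => b

[Ty [Pr [Pr [Base ( [Ty [Pr [Base b]]] )]] × [Base b]] => [Ty [Pr [Base b]]]]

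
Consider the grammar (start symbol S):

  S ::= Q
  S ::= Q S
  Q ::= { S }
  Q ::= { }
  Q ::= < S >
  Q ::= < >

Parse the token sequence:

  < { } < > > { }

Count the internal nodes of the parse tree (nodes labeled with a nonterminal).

[S [Q < [S [Q { }] [S [Q < >]]] >] [S [Q { }]]]

8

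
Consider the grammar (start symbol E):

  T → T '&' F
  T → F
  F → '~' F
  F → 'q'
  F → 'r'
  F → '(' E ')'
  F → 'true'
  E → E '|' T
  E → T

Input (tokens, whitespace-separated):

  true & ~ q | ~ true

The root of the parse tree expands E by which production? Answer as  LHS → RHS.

E → E '|' T

[E [E [T [T [F true]] & [F ~ [F q]]]] | [T [F ~ [F true]]]]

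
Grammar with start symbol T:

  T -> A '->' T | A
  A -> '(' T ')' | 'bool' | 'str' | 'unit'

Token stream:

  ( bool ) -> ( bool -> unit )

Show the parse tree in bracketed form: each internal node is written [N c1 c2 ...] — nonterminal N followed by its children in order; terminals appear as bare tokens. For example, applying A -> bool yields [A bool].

[T [A ( [T [A bool]] )] -> [T [A ( [T [A bool] -> [T [A unit]]] )]]]

T
A -> T
( T ) -> T
( A ) -> T
( bool ) -> T
( bool ) -> A
( bool ) -> ( T )
( bool ) -> ( A -> T )
( bool ) -> ( bool -> T )
( bool ) -> ( bool -> A )
( bool ) -> ( bool -> unit )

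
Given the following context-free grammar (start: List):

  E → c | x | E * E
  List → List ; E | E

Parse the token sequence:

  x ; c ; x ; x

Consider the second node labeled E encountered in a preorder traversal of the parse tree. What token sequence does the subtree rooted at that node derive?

c

[List [List [List [List [E x]] ; [E c]] ; [E x]] ; [E x]]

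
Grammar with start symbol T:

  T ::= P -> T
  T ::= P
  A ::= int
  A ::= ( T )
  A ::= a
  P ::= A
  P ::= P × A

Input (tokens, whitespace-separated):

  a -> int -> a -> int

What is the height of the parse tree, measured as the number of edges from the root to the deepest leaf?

[T [P [A a]] -> [T [P [A int]] -> [T [P [A a]] -> [T [P [A int]]]]]]

6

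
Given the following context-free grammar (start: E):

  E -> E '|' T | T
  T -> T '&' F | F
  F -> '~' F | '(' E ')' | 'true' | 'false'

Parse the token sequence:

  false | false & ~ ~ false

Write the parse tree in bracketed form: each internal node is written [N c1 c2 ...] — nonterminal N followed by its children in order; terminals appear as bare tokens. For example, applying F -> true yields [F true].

[E [E [T [F false]]] | [T [T [F false]] & [F ~ [F ~ [F false]]]]]

E
E | T
T | T
F | T
false | T
false | T & F
false | F & F
false | false & F
false | false & ~ F
false | false & ~ ~ F
false | false & ~ ~ false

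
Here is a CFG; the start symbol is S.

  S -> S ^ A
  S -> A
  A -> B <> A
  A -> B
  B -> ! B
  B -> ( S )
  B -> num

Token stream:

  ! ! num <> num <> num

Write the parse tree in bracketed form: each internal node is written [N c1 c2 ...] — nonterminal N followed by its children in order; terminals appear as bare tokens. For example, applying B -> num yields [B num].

S
A
B <> A
! B <> A
! ! B <> A
! ! num <> A
! ! num <> B <> A
! ! num <> num <> A
! ! num <> num <> B
! ! num <> num <> num

[S [A [B ! [B ! [B num]]] <> [A [B num] <> [A [B num]]]]]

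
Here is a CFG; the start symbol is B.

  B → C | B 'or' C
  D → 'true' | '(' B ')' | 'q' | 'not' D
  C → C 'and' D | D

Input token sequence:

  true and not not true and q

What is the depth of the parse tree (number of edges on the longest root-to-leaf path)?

[B [C [C [C [D true]] and [D not [D not [D true]]]] and [D q]]]

6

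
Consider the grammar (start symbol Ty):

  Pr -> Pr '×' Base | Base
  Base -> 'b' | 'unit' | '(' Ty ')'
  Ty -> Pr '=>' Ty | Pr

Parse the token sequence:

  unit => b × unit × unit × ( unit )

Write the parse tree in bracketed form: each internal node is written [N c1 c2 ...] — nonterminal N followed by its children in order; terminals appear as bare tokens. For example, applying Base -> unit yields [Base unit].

Ty
Pr => Ty
Base => Ty
unit => Ty
unit => Pr
unit => Pr × Base
unit => Pr × Base × Base
unit => Pr × Base × Base × Base
unit => Base × Base × Base × Base
unit => b × Base × Base × Base
unit => b × unit × Base × Base
unit => b × unit × unit × Base
unit => b × unit × unit × ( Ty )
unit => b × unit × unit × ( Pr )
unit => b × unit × unit × ( Base )
unit => b × unit × unit × ( unit )

[Ty [Pr [Base unit]] => [Ty [Pr [Pr [Pr [Pr [Base b]] × [Base unit]] × [Base unit]] × [Base ( [Ty [Pr [Base unit]]] )]]]]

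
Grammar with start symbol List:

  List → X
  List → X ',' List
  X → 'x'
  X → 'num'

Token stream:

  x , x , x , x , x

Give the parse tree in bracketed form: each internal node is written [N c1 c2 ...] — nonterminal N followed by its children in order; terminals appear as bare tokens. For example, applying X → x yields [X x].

[List [X x] , [List [X x] , [List [X x] , [List [X x] , [List [X x]]]]]]

List
X , List
x , List
x , X , List
x , x , List
x , x , X , List
x , x , x , List
x , x , x , X , List
x , x , x , x , List
x , x , x , x , X
x , x , x , x , x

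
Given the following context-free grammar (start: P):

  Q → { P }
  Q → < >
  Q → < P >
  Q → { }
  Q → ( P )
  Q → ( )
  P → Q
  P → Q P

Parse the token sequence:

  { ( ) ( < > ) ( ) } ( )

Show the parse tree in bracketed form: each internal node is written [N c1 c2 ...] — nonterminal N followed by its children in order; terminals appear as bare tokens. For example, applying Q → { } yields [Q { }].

[P [Q { [P [Q ( )] [P [Q ( [P [Q < >]] )] [P [Q ( )]]]] }] [P [Q ( )]]]

P
Q P
{ P } P
{ Q P } P
{ ( ) P } P
{ ( ) Q P } P
{ ( ) ( P ) P } P
{ ( ) ( Q ) P } P
{ ( ) ( < > ) P } P
{ ( ) ( < > ) Q } P
{ ( ) ( < > ) ( ) } P
{ ( ) ( < > ) ( ) } Q
{ ( ) ( < > ) ( ) } ( )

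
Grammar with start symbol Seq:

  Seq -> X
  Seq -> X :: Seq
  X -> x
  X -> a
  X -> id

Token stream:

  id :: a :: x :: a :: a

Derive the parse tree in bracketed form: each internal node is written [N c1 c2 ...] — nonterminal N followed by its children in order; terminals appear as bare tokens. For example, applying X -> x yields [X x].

[Seq [X id] :: [Seq [X a] :: [Seq [X x] :: [Seq [X a] :: [Seq [X a]]]]]]

Seq
X :: Seq
id :: Seq
id :: X :: Seq
id :: a :: Seq
id :: a :: X :: Seq
id :: a :: x :: Seq
id :: a :: x :: X :: Seq
id :: a :: x :: a :: Seq
id :: a :: x :: a :: X
id :: a :: x :: a :: a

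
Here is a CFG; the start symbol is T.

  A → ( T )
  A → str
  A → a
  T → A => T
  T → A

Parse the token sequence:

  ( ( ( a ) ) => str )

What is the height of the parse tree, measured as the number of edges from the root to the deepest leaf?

[T [A ( [T [A ( [T [A ( [T [A a]] )]] )] => [T [A str]]] )]]

8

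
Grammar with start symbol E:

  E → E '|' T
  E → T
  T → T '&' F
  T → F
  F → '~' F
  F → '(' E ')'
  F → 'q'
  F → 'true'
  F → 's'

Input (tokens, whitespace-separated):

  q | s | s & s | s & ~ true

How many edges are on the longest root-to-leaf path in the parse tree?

6

[E [E [E [E [T [F q]]] | [T [F s]]] | [T [T [F s]] & [F s]]] | [T [T [F s]] & [F ~ [F true]]]]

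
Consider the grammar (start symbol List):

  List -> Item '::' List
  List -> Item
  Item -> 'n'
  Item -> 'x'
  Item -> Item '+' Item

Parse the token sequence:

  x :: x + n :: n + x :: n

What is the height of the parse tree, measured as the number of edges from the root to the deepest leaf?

5

[List [Item x] :: [List [Item [Item x] + [Item n]] :: [List [Item [Item n] + [Item x]] :: [List [Item n]]]]]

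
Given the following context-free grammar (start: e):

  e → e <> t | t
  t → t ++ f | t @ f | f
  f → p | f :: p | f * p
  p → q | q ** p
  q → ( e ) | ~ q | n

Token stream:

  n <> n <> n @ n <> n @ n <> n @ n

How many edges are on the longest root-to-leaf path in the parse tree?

9

[e [e [e [e [e [t [f [p [q n]]]]] <> [t [f [p [q n]]]]] <> [t [t [f [p [q n]]]] @ [f [p [q n]]]]] <> [t [t [f [p [q n]]]] @ [f [p [q n]]]]] <> [t [t [f [p [q n]]]] @ [f [p [q n]]]]]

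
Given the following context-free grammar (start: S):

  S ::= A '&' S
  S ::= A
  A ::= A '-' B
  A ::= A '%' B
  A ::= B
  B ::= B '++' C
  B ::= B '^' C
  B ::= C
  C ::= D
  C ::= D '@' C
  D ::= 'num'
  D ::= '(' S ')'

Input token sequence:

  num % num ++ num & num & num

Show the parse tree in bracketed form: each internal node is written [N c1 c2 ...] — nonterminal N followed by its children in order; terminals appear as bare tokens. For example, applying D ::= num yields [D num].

S
A & S
A % B & S
B % B & S
C % B & S
D % B & S
num % B & S
num % B ++ C & S
num % C ++ C & S
num % D ++ C & S
num % num ++ C & S
num % num ++ D & S
num % num ++ num & S
num % num ++ num & A & S
num % num ++ num & B & S
num % num ++ num & C & S
num % num ++ num & D & S
num % num ++ num & num & S
num % num ++ num & num & A
num % num ++ num & num & B
num % num ++ num & num & C
num % num ++ num & num & D
num % num ++ num & num & num

[S [A [A [B [C [D num]]]] % [B [B [C [D num]]] ++ [C [D num]]]] & [S [A [B [C [D num]]]] & [S [A [B [C [D num]]]]]]]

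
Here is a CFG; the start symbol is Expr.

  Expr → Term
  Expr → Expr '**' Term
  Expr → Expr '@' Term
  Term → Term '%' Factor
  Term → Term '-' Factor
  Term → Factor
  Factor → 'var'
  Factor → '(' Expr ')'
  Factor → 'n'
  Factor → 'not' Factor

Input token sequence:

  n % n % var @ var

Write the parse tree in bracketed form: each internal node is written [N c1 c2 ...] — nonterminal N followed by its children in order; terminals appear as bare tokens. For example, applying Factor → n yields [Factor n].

[Expr [Expr [Term [Term [Term [Factor n]] % [Factor n]] % [Factor var]]] @ [Term [Factor var]]]

Expr
Expr @ Term
Term @ Term
Term % Factor @ Term
Term % Factor % Factor @ Term
Factor % Factor % Factor @ Term
n % Factor % Factor @ Term
n % n % Factor @ Term
n % n % var @ Term
n % n % var @ Factor
n % n % var @ var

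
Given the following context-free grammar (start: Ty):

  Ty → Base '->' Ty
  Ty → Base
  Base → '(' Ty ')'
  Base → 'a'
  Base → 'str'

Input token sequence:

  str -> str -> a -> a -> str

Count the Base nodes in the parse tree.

[Ty [Base str] -> [Ty [Base str] -> [Ty [Base a] -> [Ty [Base a] -> [Ty [Base str]]]]]]

5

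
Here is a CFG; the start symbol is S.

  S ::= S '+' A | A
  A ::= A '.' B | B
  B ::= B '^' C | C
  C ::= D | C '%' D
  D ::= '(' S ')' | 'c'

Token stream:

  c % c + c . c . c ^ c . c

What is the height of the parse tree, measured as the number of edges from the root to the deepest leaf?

8

[S [S [A [B [C [C [D c]] % [D c]]]]] + [A [A [A [A [B [C [D c]]]] . [B [C [D c]]]] . [B [B [C [D c]]] ^ [C [D c]]]] . [B [C [D c]]]]]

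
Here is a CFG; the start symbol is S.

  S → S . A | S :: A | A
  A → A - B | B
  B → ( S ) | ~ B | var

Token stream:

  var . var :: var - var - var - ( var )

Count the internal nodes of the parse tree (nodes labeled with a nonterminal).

[S [S [S [A [B var]]] . [A [B var]]] :: [A [A [A [A [B var]] - [B var]] - [B var]] - [B ( [S [A [B var]]] )]]]

18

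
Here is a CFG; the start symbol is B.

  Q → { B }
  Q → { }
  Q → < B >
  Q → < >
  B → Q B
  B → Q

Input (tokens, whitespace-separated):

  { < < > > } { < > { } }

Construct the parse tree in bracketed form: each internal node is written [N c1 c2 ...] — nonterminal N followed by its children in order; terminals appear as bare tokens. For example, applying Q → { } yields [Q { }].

[B [Q { [B [Q < [B [Q < >]] >]] }] [B [Q { [B [Q < >] [B [Q { }]]] }]]]

B
Q B
{ B } B
{ Q } B
{ < B > } B
{ < Q > } B
{ < < > > } B
{ < < > > } Q
{ < < > > } { B }
{ < < > > } { Q B }
{ < < > > } { < > B }
{ < < > > } { < > Q }
{ < < > > } { < > { } }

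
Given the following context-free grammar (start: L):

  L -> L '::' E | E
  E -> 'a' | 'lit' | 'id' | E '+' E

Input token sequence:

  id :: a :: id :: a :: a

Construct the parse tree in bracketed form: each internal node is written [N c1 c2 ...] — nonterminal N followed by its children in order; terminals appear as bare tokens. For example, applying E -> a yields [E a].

[L [L [L [L [L [E id]] :: [E a]] :: [E id]] :: [E a]] :: [E a]]

L
L :: E
L :: E :: E
L :: E :: E :: E
L :: E :: E :: E :: E
E :: E :: E :: E :: E
id :: E :: E :: E :: E
id :: a :: E :: E :: E
id :: a :: id :: E :: E
id :: a :: id :: a :: E
id :: a :: id :: a :: a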